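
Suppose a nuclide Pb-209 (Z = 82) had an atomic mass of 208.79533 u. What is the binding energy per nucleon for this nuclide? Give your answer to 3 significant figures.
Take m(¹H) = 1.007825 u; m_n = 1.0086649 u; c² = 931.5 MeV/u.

The nucleus contains 82 protons and 209 − 82 = 127 neutrons.
Σm = 82·m(¹H) + 127·m_n = 82.641650 + 128.1004423 = 210.7420923 u
The mass defect is 210.7420923 − 208.79533 = 1.9467623 u.
Binding energy = Δm·c² = 1.9467623 × 931.5 MeV/u = 1813.41 MeV
Per nucleon: 1813.41 / 209 = 8.677 MeV

8.68 MeV/nucleon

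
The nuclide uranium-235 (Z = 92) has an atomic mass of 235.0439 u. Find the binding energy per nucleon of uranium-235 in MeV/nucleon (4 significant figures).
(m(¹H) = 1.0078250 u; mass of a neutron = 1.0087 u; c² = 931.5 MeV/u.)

7.611 MeV/nucleon

The nucleus contains 92 protons and 235 − 92 = 143 neutrons.
Total constituent mass: 92 × 1.0078250 + 143 × 1.0087 = 236.9640000 u
Mass defect Δm = 236.9640000 − 235.0439 = 1.9201000 u
Converting to energy: 1.9201000 u × 931.5 MeV/u = 1788.57 MeV
Per nucleon: 1788.57 / 235 = 7.611 MeV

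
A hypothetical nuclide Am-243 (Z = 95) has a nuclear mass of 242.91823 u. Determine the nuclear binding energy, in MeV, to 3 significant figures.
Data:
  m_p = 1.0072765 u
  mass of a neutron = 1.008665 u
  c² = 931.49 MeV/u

Σm = 95·m_p + 148·m_n = 95.6912675 + 149.282420 = 244.9736875 u
Δm = 244.9736875 − 242.91823 = 2.0554575 u
Binding energy = Δm·c² = 2.0554575 × 931.49 MeV/u = 1914.64 MeV

1910 MeV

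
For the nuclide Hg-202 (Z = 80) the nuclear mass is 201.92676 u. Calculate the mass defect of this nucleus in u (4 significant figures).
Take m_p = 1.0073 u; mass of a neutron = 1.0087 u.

1.719 u

With 80 protons and 122 neutrons (A = 202):
Mass of separated nucleons = 80(1.0073) + 122(1.0087) = 80.5840 + 123.0614 = 203.6454 u
Mass defect Δm = 203.6454 − 201.92676 = 1.71864 u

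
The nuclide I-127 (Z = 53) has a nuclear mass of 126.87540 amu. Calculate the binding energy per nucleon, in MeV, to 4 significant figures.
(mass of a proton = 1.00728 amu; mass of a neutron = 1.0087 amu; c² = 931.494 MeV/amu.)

8.466 MeV/nucleon

Mass of separated nucleons = 53(1.00728) + 74(1.0087) = 53.38584 + 74.6438 = 128.02964 amu
Δm = 128.02964 − 126.87540 = 1.15424 amu
Binding energy = Δm·c² = 1.15424 × 931.494 MeV/amu = 1075.17 MeV
BE/A = 1075.17 MeV / 127 = 8.466 MeV/nucleon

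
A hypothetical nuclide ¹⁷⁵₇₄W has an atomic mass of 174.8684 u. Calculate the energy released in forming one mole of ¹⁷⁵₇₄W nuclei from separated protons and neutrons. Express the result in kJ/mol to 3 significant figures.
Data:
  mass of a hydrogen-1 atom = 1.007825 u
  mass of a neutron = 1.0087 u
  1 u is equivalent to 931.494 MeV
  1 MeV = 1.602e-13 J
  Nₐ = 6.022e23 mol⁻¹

1.43e+11 kJ/mol

The nucleus contains 74 protons and 175 − 74 = 101 neutrons.
Σm = 74·m(¹H) + 101·m_n = 74.579050 + 101.8787 = 176.457750 u
Mass defect Δm = 176.457750 − 174.8684 = 1.589350 u
Converting to energy: 1.589350 u × 931.494 MeV/u = 1480.47 MeV
Per nucleus in joules: 1480.47 MeV × 1.602e-13 J/MeV = 2.3717e-10 J
Per mole: 2.3717e-10 J × 6.022e23 mol⁻¹ = 1.4282e+14 J/mol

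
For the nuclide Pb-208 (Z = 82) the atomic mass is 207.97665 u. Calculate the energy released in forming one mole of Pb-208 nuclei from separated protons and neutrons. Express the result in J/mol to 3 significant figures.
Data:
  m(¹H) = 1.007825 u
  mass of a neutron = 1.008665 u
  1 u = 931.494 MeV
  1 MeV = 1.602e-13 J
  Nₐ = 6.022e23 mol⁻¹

Z = 82, so N = A − Z = 208 − 82 = 126.
Total constituent mass: 82 × 1.007825 + 126 × 1.008665 = 209.733440 u
The mass defect is 209.733440 − 207.97665 = 1.756790 u.
E_B = 1.756790 × 931.494 = 1636.44 MeV
Per nucleus in joules: 1636.44 MeV × 1.602e-13 J/MeV = 2.6216e-10 J
Per mole: 2.6216e-10 J × 6.022e23 mol⁻¹ = 1.5787e+14 J/mol

1.58e+14 J/mol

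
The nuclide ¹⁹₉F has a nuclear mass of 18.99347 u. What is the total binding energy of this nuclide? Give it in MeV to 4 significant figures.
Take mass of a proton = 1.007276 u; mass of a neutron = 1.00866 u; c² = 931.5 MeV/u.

147.7 MeV

Z = 9, so N = A − Z = 19 − 9 = 10.
Mass of separated nucleons = 9(1.007276) + 10(1.00866) = 9.065484 + 10.08660 = 19.152084 u
The mass defect is 19.152084 − 18.99347 = 0.158614 u.
Converting to energy: 0.158614 u × 931.5 MeV/u = 147.749 MeV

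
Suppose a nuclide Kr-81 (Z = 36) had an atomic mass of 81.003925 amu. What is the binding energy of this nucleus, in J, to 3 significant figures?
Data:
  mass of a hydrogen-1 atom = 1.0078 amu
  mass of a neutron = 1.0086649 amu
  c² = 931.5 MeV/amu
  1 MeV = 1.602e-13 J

9.95e-11 J

The nucleus contains 36 protons and 81 − 36 = 45 neutrons.
Σm = 36·m(¹H) + 45·m_n = 36.2808 + 45.3899205 = 81.6707205 amu
The mass defect is 81.6707205 − 81.003925 = 0.6667955 amu.
Converting to energy: 0.6667955 amu × 931.5 MeV/amu = 621.120 MeV
In joules: 621.120 MeV × 1.602e-13 J/MeV = 9.9503e-11 J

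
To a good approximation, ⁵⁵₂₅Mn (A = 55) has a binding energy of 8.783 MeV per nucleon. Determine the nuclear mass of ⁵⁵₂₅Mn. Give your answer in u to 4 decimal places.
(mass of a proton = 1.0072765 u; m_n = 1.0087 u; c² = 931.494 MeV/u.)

54.9243 u

Total binding energy = 55 × 8.783 = 483.065 MeV
Mass defect = 483.065 MeV / (931.494 MeV/u) = 0.518592 u
Constituent mass = 25(1.0072765) + 30(1.0087) = 55.4429125 u
Nuclear mass = 55.4429125 − 0.518592 = 54.9243205 u ≈ 54.9243 u (to 4 decimal places)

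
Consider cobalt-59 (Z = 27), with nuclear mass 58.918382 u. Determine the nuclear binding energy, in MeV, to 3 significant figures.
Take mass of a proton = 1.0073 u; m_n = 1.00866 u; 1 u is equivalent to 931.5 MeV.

518 MeV

The nucleus contains 27 protons and 59 − 27 = 32 neutrons.
Total constituent mass: 27 × 1.0073 + 32 × 1.00866 = 59.47422 u
Δm = 59.47422 − 58.918382 = 0.555838 u
Converting to energy: 0.555838 u × 931.5 MeV/u = 517.763 MeV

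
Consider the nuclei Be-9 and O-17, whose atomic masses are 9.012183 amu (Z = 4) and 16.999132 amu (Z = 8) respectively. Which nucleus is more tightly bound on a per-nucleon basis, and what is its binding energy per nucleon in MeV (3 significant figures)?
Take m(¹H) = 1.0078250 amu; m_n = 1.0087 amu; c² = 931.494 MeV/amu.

Be-9: Σm = 4(1.0078250) + 5(1.0087) = 9.0748000 amu; Δm = 0.0626170 amu; E_B = 58.327 MeV; E_B/A = 6.481 MeV
O-17: Σm = 8(1.0078250) + 9(1.0087) = 17.1409000 amu; Δm = 0.1417680 amu; E_B = 132.06 MeV; E_B/A = 7.768 MeV
O-17 has the higher binding energy per nucleon, so it is the more tightly bound nucleus.

O-17; 7.77 MeV/nucleon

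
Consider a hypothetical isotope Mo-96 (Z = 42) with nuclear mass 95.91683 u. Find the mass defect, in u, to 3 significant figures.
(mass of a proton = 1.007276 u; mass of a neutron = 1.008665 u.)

0.857 u

Total constituent mass: 42 × 1.007276 + 54 × 1.008665 = 96.773502 u
Mass defect Δm = 96.773502 − 95.91683 = 0.856672 u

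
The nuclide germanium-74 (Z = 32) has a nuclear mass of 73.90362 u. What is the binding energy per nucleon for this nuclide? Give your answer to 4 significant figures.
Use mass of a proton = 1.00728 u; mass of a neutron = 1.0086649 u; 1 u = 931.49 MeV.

Mass of separated nucleons = 32(1.00728) + 42(1.0086649) = 32.23296 + 42.3639258 = 74.5968858 u
Mass defect Δm = 74.5968858 − 73.90362 = 0.6932658 u
Converting to energy: 0.6932658 u × 931.49 MeV/u = 645.770 MeV
Per nucleon: 645.770 / 74 = 8.727 MeV

8.727 MeV/nucleon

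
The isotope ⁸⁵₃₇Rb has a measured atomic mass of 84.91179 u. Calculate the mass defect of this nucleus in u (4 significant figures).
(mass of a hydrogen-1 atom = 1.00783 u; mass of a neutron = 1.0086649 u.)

Mass of separated nucleons = 37(1.00783) + 48(1.0086649) = 37.28971 + 48.4159152 = 85.7056252 u
Δm = 85.7056252 − 84.91179 = 0.7938352 u

0.7938 u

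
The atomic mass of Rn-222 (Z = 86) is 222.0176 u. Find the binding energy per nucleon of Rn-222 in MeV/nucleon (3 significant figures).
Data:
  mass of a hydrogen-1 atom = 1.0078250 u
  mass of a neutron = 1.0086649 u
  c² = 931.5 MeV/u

7.69 MeV/nucleon

Total constituent mass: 86 × 1.0078250 + 136 × 1.0086649 = 223.8513764 u
The mass defect is 223.8513764 − 222.0176 = 1.8337764 u.
Converting to energy: 1.8337764 u × 931.5 MeV/u = 1708.16 MeV
Per nucleon: 1708.16 / 222 = 7.694 MeV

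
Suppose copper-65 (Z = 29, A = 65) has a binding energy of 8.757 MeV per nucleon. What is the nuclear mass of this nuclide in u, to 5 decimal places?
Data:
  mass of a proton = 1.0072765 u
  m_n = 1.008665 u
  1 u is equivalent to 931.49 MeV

Total binding energy = 65 × 8.757 = 569.205 MeV
Mass defect = 569.205 MeV / (931.49 MeV/u) = 0.6110694 u
Constituent mass = 29(1.0072765) + 36(1.008665) = 65.5229585 u
Nuclear mass = 65.5229585 − 0.6110694 = 64.9118891 u ≈ 64.91189 u (to 5 decimal places)

64.91189 u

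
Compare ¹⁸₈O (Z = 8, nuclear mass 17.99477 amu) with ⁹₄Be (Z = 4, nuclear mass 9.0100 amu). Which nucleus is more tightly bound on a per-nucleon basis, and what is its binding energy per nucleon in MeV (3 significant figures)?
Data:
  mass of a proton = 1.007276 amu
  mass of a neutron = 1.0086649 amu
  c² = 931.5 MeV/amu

¹⁸₈O; 7.77 MeV/nucleon

¹⁸₈O: Σm = 8(1.007276) + 10(1.0086649) = 18.1448570 amu; Δm = 0.1500870 amu; E_B = 139.81 MeV; E_B/A = 7.767 MeV
⁹₄Be: Σm = 4(1.007276) + 5(1.0086649) = 9.0724285 amu; Δm = 0.0624285 amu; E_B = 58.152 MeV; E_B/A = 6.461 MeV
¹⁸₈O has the higher binding energy per nucleon, so it is the more tightly bound nucleus.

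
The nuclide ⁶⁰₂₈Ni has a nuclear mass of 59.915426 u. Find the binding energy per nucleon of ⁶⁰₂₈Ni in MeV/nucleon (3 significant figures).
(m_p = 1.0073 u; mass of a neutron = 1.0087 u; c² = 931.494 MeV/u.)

Mass of separated nucleons = 28(1.0073) + 32(1.0087) = 28.2044 + 32.2784 = 60.4828 u
The mass defect is 60.4828 − 59.915426 = 0.567374 u.
Binding energy = Δm·c² = 0.567374 × 931.494 MeV/u = 528.505 MeV
BE/A = 528.505 MeV / 60 = 8.808 MeV/nucleon

8.81 MeV/nucleon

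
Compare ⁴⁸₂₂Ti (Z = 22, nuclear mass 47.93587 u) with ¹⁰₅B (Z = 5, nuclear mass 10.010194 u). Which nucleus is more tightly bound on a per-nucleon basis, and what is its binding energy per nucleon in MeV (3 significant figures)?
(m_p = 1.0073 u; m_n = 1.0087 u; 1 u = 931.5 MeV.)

⁴⁸₂₂Ti: Σm = 22(1.0073) + 26(1.0087) = 48.3868 u; Δm = 0.45093 u; E_B = 420.04 MeV; E_B/A = 8.751 MeV
¹⁰₅B: Σm = 5(1.0073) + 5(1.0087) = 10.0800 u; Δm = 0.069806 u; E_B = 65.024 MeV; E_B/A = 6.502 MeV
⁴⁸₂₂Ti has the higher binding energy per nucleon, so it is the more tightly bound nucleus.

⁴⁸₂₂Ti; 8.75 MeV/nucleon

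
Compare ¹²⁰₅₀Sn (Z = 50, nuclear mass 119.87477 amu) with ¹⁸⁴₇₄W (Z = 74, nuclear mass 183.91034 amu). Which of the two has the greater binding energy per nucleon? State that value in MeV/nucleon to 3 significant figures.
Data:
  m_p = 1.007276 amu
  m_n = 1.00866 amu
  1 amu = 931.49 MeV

¹²⁰₅₀Sn; 8.50 MeV/nucleon

¹²⁰₅₀Sn: Σm = 50(1.007276) + 70(1.00866) = 120.970000 amu; Δm = 1.095230 amu; E_B = 1020.2 MeV; E_B/A = 8.502 MeV
¹⁸⁴₇₄W: Σm = 74(1.007276) + 110(1.00866) = 185.491024 amu; Δm = 1.580684 amu; E_B = 1472.4 MeV; E_B/A = 8.002 MeV
¹²⁰₅₀Sn has the higher binding energy per nucleon, so it is the more tightly bound nucleus.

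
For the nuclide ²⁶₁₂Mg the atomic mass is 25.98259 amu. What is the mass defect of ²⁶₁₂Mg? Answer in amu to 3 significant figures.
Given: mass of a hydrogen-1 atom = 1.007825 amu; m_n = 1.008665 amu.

0.233 amu

With 12 protons and 14 neutrons (A = 26):
Total constituent mass: 12 × 1.007825 + 14 × 1.008665 = 26.215210 amu
The mass defect is 26.215210 − 25.98259 = 0.232620 amu.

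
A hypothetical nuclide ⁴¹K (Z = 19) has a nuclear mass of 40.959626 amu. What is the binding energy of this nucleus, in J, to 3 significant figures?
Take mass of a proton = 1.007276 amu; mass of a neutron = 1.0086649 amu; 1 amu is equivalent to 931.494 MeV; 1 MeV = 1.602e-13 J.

With 19 protons and 22 neutrons (A = 41):
Mass of separated nucleons = 19(1.007276) + 22(1.0086649) = 19.138244 + 22.1906278 = 41.3288718 amu
The mass defect is 41.3288718 − 40.959626 = 0.3692458 amu.
E_B = 0.3692458 × 931.494 = 343.950 MeV
In joules: 343.950 MeV × 1.602e-13 J/MeV = 5.5101e-11 J

5.51e-11 J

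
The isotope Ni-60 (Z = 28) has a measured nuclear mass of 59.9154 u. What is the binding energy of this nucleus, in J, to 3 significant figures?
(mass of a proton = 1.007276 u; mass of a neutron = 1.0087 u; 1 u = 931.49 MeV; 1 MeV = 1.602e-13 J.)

With 28 protons and 32 neutrons (A = 60):
Σm = 28·m_p + 32·m_n = 28.203728 + 32.2784 = 60.482128 u
Δm = 60.482128 − 59.9154 = 0.566728 u
E_B = 0.566728 × 931.49 = 527.901 MeV
In joules: 527.901 MeV × 1.602e-13 J/MeV = 8.4570e-11 J

8.46e-11 J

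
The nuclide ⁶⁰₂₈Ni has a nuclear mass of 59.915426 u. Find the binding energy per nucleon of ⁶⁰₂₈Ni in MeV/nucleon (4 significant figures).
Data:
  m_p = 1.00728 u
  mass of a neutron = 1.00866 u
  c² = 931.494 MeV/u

8.780 MeV/nucleon

With 28 protons and 32 neutrons (A = 60):
Total constituent mass: 28 × 1.00728 + 32 × 1.00866 = 60.48096 u
Mass defect Δm = 60.48096 − 59.915426 = 0.565534 u
Converting to energy: 0.565534 u × 931.494 MeV/u = 526.792 MeV
BE/A = 526.792 MeV / 60 = 8.780 MeV/nucleon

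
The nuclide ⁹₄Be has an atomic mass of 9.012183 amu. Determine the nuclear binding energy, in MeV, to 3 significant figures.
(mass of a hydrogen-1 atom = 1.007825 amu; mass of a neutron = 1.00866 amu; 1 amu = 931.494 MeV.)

With 4 protons and 5 neutrons (A = 9):
Total constituent mass: 4 × 1.007825 + 5 × 1.00866 = 9.074600 amu
Δm = 9.074600 − 9.012183 = 0.062417 amu
Converting to energy: 0.062417 amu × 931.494 MeV/amu = 58.1411 MeV

58.1 MeV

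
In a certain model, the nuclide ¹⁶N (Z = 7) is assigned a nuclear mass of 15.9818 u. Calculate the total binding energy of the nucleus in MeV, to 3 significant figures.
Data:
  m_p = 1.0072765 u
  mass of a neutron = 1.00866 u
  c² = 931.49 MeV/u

Total constituent mass: 7 × 1.0072765 + 9 × 1.00866 = 16.1288755 u
The mass defect is 16.1288755 − 15.9818 = 0.1470755 u.
Converting to energy: 0.1470755 u × 931.49 MeV/u = 136.999 MeV

137 MeV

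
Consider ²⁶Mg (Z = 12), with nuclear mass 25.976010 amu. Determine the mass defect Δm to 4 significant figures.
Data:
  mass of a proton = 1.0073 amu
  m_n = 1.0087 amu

0.2334 amu

Z = 12, so N = A − Z = 26 − 12 = 14.
Mass of separated nucleons = 12(1.0073) + 14(1.0087) = 12.0876 + 14.1218 = 26.2094 amu
The mass defect is 26.2094 − 25.976010 = 0.233390 amu.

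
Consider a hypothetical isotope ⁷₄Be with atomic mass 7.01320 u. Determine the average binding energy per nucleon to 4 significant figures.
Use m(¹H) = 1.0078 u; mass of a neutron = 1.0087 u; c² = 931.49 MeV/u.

With 4 protons and 3 neutrons (A = 7):
Mass of separated nucleons = 4(1.0078) + 3(1.0087) = 4.0312 + 3.0261 = 7.0573 u
The mass defect is 7.0573 − 7.01320 = 0.04410 u.
E_B = 0.04410 × 931.49 = 41.0787 MeV
BE/A = 41.0787 MeV / 7 = 5.868 MeV/nucleon

5.868 MeV/nucleon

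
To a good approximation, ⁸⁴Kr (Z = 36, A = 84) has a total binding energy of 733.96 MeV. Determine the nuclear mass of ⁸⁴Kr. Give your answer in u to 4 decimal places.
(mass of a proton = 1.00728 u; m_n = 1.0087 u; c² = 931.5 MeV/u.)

Mass defect = 733.96 MeV / (931.5 MeV/u) = 0.787933 u
Constituent mass = 36(1.00728) + 48(1.0087) = 84.67968 u
Nuclear mass = 84.67968 − 0.787933 = 83.891747 u ≈ 83.8917 u (to 4 decimal places)

83.8917 u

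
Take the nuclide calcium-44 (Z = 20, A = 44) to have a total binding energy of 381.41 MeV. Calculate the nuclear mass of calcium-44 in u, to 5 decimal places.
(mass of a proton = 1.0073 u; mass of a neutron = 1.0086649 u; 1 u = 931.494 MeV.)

43.94450 u

Mass defect = 381.41 MeV / (931.494 MeV/u) = 0.4094605 u
Constituent mass = 20(1.0073) + 24(1.0086649) = 44.3539576 u
Nuclear mass = 44.3539576 − 0.4094605 = 43.9444971 u ≈ 43.94450 u (to 5 decimal places)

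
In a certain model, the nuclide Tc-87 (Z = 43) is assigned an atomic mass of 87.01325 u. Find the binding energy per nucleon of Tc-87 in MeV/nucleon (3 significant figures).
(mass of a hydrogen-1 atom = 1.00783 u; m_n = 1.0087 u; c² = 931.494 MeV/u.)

Mass of separated nucleons = 43(1.00783) + 44(1.0087) = 43.33669 + 44.3828 = 87.71949 u
The mass defect is 87.71949 − 87.01325 = 0.70624 u.
E_B = 0.70624 × 931.494 = 657.858 MeV
Per nucleon: 657.858 / 87 = 7.562 MeV

7.56 MeV/nucleon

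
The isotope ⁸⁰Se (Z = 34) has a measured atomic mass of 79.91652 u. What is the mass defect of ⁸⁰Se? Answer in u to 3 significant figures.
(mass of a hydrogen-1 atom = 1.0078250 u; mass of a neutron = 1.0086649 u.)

The nucleus contains 34 protons and 80 − 34 = 46 neutrons.
Total constituent mass: 34 × 1.0078250 + 46 × 1.0086649 = 80.6646354 u
The mass defect is 80.6646354 − 79.91652 = 0.7481154 u.

0.748 u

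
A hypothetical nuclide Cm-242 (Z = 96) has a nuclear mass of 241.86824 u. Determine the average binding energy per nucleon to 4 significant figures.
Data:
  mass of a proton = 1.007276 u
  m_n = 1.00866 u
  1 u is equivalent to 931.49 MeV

Total constituent mass: 96 × 1.007276 + 146 × 1.00866 = 243.962856 u
Mass defect Δm = 243.962856 − 241.86824 = 2.094616 u
Binding energy = Δm·c² = 2.094616 × 931.49 MeV/u = 1951.11 MeV
Dividing by A = 242 gives 8.062 MeV per nucleon.

8.062 MeV/nucleon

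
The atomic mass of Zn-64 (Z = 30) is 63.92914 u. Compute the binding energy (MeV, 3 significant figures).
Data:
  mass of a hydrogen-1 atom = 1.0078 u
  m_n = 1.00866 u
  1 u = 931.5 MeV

The nucleus contains 30 protons and 64 − 30 = 34 neutrons.
Mass of separated nucleons = 30(1.0078) + 34(1.00866) = 30.2340 + 34.29444 = 64.52844 u
The mass defect is 64.52844 − 63.92914 = 0.59930 u.
E_B = 0.59930 × 931.5 = 558.248 MeV

558 MeV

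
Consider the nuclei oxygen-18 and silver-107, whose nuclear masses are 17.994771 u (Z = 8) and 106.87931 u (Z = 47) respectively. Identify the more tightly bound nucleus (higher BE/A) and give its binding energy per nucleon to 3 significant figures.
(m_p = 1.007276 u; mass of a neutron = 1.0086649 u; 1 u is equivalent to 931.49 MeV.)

silver-107; 8.55 MeV/nucleon

oxygen-18: Σm = 8(1.007276) + 10(1.0086649) = 18.1448570 u; Δm = 0.1500860 u; E_B = 139.80 MeV; E_B/A = 7.767 MeV
silver-107: Σm = 47(1.007276) + 60(1.0086649) = 107.8618660 u; Δm = 0.9825560 u; E_B = 915.24 MeV; E_B/A = 8.554 MeV
silver-107 has the higher binding energy per nucleon, so it is the more tightly bound nucleus.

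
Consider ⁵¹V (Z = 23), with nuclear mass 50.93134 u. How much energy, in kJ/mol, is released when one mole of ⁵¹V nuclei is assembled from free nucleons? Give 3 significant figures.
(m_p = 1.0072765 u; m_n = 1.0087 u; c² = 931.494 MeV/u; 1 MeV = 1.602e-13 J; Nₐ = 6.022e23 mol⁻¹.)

Σm = 23·m_p + 28·m_n = 23.1673595 + 28.2436 = 51.4109595 u
Mass defect Δm = 51.4109595 − 50.93134 = 0.4796195 u
Binding energy = Δm·c² = 0.4796195 × 931.494 MeV/u = 446.763 MeV
Per nucleus in joules: 446.763 MeV × 1.602e-13 J/MeV = 7.1571e-11 J
Per mole: 7.1571e-11 J × 6.022e23 mol⁻¹ = 4.3100e+13 J/mol

4.31e+10 kJ/mol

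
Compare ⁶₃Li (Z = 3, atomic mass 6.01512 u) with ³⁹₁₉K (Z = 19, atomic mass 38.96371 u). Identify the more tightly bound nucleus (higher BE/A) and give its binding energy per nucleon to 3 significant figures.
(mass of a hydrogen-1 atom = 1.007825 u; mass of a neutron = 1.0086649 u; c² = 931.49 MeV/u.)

⁶₃Li: Σm = 3(1.007825) + 3(1.0086649) = 6.0494697 u; Δm = 0.0343497 u; E_B = 31.996 MeV; E_B/A = 5.333 MeV
³⁹₁₉K: Σm = 19(1.007825) + 20(1.0086649) = 39.3219730 u; Δm = 0.3582630 u; E_B = 333.72 MeV; E_B/A = 8.557 MeV
³⁹₁₉K has the higher binding energy per nucleon, so it is the more tightly bound nucleus.

³⁹₁₉K; 8.56 MeV/nucleon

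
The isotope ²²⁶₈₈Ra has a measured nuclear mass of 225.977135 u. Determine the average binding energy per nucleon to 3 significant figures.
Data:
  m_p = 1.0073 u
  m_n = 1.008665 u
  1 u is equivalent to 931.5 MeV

The nucleus contains 88 protons and 226 − 88 = 138 neutrons.
Total constituent mass: 88 × 1.0073 + 138 × 1.008665 = 227.838170 u
The mass defect is 227.838170 − 225.977135 = 1.861035 u.
Converting to energy: 1.861035 u × 931.5 MeV/u = 1733.55 MeV
Dividing by A = 226 gives 7.671 MeV per nucleon.

7.67 MeV/nucleon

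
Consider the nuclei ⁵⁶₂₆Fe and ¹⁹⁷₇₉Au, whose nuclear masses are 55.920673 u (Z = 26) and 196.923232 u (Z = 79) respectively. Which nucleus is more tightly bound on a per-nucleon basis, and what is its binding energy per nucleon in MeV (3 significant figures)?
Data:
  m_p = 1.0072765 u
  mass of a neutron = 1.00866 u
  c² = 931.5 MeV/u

⁵⁶₂₆Fe; 8.79 MeV/nucleon

⁵⁶₂₆Fe: Σm = 26(1.0072765) + 30(1.00866) = 56.4489890 u; Δm = 0.5283160 u; E_B = 492.13 MeV; E_B/A = 8.788 MeV
¹⁹⁷₇₉Au: Σm = 79(1.0072765) + 118(1.00866) = 198.5967235 u; Δm = 1.6734915 u; E_B = 1558.9 MeV; E_B/A = 7.913 MeV
⁵⁶₂₆Fe has the higher binding energy per nucleon, so it is the more tightly bound nucleus.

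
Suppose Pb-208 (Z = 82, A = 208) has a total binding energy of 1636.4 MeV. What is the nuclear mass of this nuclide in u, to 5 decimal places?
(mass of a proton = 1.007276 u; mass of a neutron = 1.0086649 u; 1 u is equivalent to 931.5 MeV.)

Mass defect = 1636.4 MeV / (931.5 MeV/u) = 1.7567364 u
Constituent mass = 82(1.007276) + 126(1.0086649) = 209.6884094 u
Nuclear mass = 209.6884094 − 1.7567364 = 207.9316730 u ≈ 207.93167 u (to 5 decimal places)

207.93167 u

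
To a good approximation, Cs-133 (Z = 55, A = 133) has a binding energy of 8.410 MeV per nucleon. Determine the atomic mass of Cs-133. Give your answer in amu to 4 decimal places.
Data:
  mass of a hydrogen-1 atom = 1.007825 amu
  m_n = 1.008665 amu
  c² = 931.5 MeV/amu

132.9055 amu

Total binding energy = 133 × 8.410 = 1118.530 MeV
Mass defect = 1118.530 MeV / (931.5 MeV/amu) = 1.200784 amu
Constituent mass = 55(1.007825) + 78(1.008665) = 134.106245 amu
Atomic mass = 134.106245 − 1.200784 = 132.905461 amu ≈ 132.9055 amu (to 4 decimal places)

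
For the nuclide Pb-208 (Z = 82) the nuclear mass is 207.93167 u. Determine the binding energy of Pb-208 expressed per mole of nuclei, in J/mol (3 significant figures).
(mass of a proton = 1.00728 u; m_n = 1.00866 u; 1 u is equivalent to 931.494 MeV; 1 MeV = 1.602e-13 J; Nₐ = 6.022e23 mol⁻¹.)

Mass of separated nucleons = 82(1.00728) + 126(1.00866) = 82.59696 + 127.09116 = 209.68812 u
Δm = 209.68812 − 207.93167 = 1.75645 u
Converting to energy: 1.75645 u × 931.494 MeV/u = 1636.12 MeV
Per nucleus in joules: 1636.12 MeV × 1.602e-13 J/MeV = 2.6211e-10 J
Per mole: 2.6211e-10 J × 6.022e23 mol⁻¹ = 1.5784e+14 J/mol

1.58e+14 J/mol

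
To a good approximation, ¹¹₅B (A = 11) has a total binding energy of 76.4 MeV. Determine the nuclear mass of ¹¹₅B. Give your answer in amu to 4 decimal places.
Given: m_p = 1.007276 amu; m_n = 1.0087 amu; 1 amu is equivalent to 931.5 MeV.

Mass defect = 76.4 MeV / (931.5 MeV/amu) = 0.082018 amu
Constituent mass = 5(1.007276) + 6(1.0087) = 11.088580 amu
Nuclear mass = 11.088580 − 0.082018 = 11.006562 amu ≈ 11.0066 amu (to 4 decimal places)

11.0066 amu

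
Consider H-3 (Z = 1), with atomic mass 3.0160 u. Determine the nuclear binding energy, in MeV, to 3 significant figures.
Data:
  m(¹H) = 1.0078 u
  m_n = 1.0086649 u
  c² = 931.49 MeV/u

Z = 1, so N = A − Z = 3 − 1 = 2.
Σm = 1·m(¹H) + 2·m_n = 1.0078 + 2.0173298 = 3.0251298 u
Mass defect Δm = 3.0251298 − 3.0160 = 0.0091298 u
Converting to energy: 0.0091298 u × 931.49 MeV/u = 8.50432 MeV

8.50 MeV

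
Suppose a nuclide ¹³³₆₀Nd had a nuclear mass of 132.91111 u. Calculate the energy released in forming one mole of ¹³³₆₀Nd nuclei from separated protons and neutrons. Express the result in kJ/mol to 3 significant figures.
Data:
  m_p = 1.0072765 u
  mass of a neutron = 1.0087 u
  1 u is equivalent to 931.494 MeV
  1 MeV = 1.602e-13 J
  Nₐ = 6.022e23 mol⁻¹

1.04e+11 kJ/mol

The nucleus contains 60 protons and 133 − 60 = 73 neutrons.
Σm = 60·m_p + 73·m_n = 60.4365900 + 73.6351 = 134.0716900 u
Δm = 134.0716900 − 132.91111 = 1.1605800 u
Binding energy = Δm·c² = 1.1605800 × 931.494 MeV/u = 1081.07 MeV
Per nucleus in joules: 1081.07 MeV × 1.602e-13 J/MeV = 1.7319e-10 J
Per mole: 1.7319e-10 J × 6.022e23 mol⁻¹ = 1.0430e+14 J/mol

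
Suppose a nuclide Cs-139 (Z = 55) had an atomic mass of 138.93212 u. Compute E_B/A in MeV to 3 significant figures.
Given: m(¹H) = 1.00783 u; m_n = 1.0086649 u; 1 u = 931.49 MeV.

8.22 MeV/nucleon

Mass of separated nucleons = 55(1.00783) + 84(1.0086649) = 55.43065 + 84.7278516 = 140.1585016 u
The mass defect is 140.1585016 − 138.93212 = 1.2263816 u.
Converting to energy: 1.2263816 u × 931.49 MeV/u = 1142.36 MeV
Per nucleon: 1142.36 / 139 = 8.218 MeV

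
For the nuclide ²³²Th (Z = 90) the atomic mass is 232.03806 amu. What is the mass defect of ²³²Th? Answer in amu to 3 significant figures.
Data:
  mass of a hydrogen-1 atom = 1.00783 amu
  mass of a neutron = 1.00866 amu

1.90 amu

With 90 protons and 142 neutrons (A = 232):
Σm = 90·m(¹H) + 142·m_n = 90.70470 + 143.22972 = 233.93442 amu
Mass defect Δm = 233.93442 − 232.03806 = 1.89636 amu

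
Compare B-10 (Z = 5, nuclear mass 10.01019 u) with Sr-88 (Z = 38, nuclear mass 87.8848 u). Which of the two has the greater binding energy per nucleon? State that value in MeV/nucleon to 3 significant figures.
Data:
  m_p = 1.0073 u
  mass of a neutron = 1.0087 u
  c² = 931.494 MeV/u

B-10: Σm = 5(1.0073) + 5(1.0087) = 10.0800 u; Δm = 0.06981 u; E_B = 65.028 MeV; E_B/A = 6.503 MeV
Sr-88: Σm = 38(1.0073) + 50(1.0087) = 88.7124 u; Δm = 0.8276 u; E_B = 770.90 MeV; E_B/A = 8.760 MeV
Sr-88 has the higher binding energy per nucleon, so it is the more tightly bound nucleus.

Sr-88; 8.76 MeV/nucleon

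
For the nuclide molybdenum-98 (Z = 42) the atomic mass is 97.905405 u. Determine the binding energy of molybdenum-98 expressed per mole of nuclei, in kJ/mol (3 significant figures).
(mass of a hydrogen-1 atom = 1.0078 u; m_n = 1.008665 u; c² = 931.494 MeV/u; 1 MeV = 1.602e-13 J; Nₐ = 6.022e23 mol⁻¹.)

8.15e+10 kJ/mol

The nucleus contains 42 protons and 98 − 42 = 56 neutrons.
Mass of separated nucleons = 42(1.0078) + 56(1.008665) = 42.3276 + 56.485240 = 98.812840 u
Mass defect Δm = 98.812840 − 97.905405 = 0.907435 u
E_B = 0.907435 × 931.494 = 845.270 MeV
Per nucleus in joules: 845.270 MeV × 1.602e-13 J/MeV = 1.3541e-10 J
Per mole: 1.3541e-10 J × 6.022e23 mol⁻¹ = 8.1544e+13 J/mol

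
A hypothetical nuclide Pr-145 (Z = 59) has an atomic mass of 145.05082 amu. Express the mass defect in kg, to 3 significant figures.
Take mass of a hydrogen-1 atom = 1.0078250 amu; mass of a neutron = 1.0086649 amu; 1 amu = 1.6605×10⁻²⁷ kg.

1.92e-27 kg

Σm = 59·m(¹H) + 86·m_n = 59.4616750 + 86.7451814 = 146.2068564 amu
Mass defect Δm = 146.2068564 − 145.05082 = 1.1560364 amu
In SI units: 1.1560364 amu × 1.6605×10⁻²⁷ kg/amu = 1.9196e-27 kg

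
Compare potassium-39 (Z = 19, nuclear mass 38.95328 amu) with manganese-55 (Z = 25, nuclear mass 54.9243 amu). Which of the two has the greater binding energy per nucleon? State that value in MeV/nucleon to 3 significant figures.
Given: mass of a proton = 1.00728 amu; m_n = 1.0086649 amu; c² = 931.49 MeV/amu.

potassium-39: Σm = 19(1.00728) + 20(1.0086649) = 39.3116180 amu; Δm = 0.3583380 amu; E_B = 333.79 MeV; E_B/A = 8.559 MeV
manganese-55: Σm = 25(1.00728) + 30(1.0086649) = 55.4419470 amu; Δm = 0.5176470 amu; E_B = 482.18 MeV; E_B/A = 8.767 MeV
manganese-55 has the higher binding energy per nucleon, so it is the more tightly bound nucleus.

manganese-55; 8.77 MeV/nucleon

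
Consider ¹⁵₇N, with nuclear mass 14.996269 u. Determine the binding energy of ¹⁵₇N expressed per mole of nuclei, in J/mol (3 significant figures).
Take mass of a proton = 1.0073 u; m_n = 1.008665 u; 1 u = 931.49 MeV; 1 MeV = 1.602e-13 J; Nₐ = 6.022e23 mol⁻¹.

Σm = 7·m_p + 8·m_n = 7.0511 + 8.069320 = 15.120420 u
Δm = 15.120420 − 14.996269 = 0.124151 u
Converting to energy: 0.124151 u × 931.49 MeV/u = 115.645 MeV
Per nucleus in joules: 115.645 MeV × 1.602e-13 J/MeV = 1.8526e-11 J
Per mole: 1.8526e-11 J × 6.022e23 mol⁻¹ = 1.1156e+13 J/mol

1.12e+13 J/mol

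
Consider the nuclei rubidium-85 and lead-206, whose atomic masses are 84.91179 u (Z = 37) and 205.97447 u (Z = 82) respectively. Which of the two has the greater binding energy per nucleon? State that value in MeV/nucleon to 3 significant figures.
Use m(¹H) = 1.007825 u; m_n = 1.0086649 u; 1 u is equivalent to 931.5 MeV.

rubidium-85; 8.70 MeV/nucleon

rubidium-85: Σm = 37(1.007825) + 48(1.0086649) = 85.7054402 u; Δm = 0.7936502 u; E_B = 739.285 MeV; E_B/A = 8.697 MeV
lead-206: Σm = 82(1.007825) + 124(1.0086649) = 207.7160976 u; Δm = 1.7416276 u; E_B = 1622.3 MeV; E_B/A = 7.875 MeV
rubidium-85 has the higher binding energy per nucleon, so it is the more tightly bound nucleus.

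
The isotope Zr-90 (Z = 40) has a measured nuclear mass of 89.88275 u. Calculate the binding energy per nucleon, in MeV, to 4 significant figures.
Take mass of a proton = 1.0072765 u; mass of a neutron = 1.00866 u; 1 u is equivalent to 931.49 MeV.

With 40 protons and 50 neutrons (A = 90):
Total constituent mass: 40 × 1.0072765 + 50 × 1.00866 = 90.7240600 u
Δm = 90.7240600 − 89.88275 = 0.8413100 u
Binding energy = Δm·c² = 0.8413100 × 931.49 MeV/u = 783.672 MeV
Per nucleon: 783.672 / 90 = 8.707 MeV

8.707 MeV/nucleon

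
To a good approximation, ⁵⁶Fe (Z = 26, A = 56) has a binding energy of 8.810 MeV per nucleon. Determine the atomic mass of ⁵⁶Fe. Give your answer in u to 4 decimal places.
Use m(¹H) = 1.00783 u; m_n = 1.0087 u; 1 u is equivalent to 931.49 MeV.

Total binding energy = 56 × 8.810 = 493.360 MeV
Mass defect = 493.360 MeV / (931.49 MeV/u) = 0.529646 u
Constituent mass = 26(1.00783) + 30(1.0087) = 56.46458 u
Atomic mass = 56.46458 − 0.529646 = 55.934934 u ≈ 55.9349 u (to 4 decimal places)

55.9349 u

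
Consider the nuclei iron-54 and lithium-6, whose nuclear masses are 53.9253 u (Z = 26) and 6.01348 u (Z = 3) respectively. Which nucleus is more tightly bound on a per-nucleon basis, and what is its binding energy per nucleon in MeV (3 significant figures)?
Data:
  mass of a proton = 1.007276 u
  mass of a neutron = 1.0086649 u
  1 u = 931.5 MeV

iron-54: Σm = 26(1.007276) + 28(1.0086649) = 54.4317932 u; Δm = 0.5064932 u; E_B = 471.80 MeV; E_B/A = 8.737 MeV
lithium-6: Σm = 3(1.007276) + 3(1.0086649) = 6.0478227 u; Δm = 0.0343427 u; E_B = 31.990 MeV; E_B/A = 5.332 MeV
iron-54 has the higher binding energy per nucleon, so it is the more tightly bound nucleus.

iron-54; 8.74 MeV/nucleon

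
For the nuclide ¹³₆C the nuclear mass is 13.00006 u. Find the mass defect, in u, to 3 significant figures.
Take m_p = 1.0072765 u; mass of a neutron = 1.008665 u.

0.104 u

Z = 6, so N = A − Z = 13 − 6 = 7.
Mass of separated nucleons = 6(1.0072765) + 7(1.008665) = 6.0436590 + 7.060655 = 13.1043140 u
The mass defect is 13.1043140 − 13.00006 = 0.1042540 u.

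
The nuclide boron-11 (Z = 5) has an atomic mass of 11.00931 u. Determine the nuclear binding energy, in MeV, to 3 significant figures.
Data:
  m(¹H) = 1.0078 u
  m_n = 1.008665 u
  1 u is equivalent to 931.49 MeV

Σm = 5·m(¹H) + 6·m_n = 5.0390 + 6.051990 = 11.090990 u
Mass defect Δm = 11.090990 − 11.00931 = 0.081680 u
E_B = 0.081680 × 931.49 = 76.0841 MeV

76.1 MeV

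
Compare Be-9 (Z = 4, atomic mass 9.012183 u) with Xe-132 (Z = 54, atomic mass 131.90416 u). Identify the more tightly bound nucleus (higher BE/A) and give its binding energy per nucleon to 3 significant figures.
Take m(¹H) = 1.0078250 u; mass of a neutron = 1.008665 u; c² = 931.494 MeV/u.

Be-9: Σm = 4(1.0078250) + 5(1.008665) = 9.0746250 u; Δm = 0.0624420 u; E_B = 58.164 MeV; E_B/A = 6.463 MeV
Xe-132: Σm = 54(1.0078250) + 78(1.008665) = 133.0984200 u; Δm = 1.1942600 u; E_B = 1112.45 MeV; E_B/A = 8.428 MeV
Xe-132 has the higher binding energy per nucleon, so it is the more tightly bound nucleus.

Xe-132; 8.43 MeV/nucleon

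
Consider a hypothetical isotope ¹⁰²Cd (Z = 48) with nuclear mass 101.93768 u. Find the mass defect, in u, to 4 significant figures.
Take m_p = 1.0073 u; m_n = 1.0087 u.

0.8825 u

Mass of separated nucleons = 48(1.0073) + 54(1.0087) = 48.3504 + 54.4698 = 102.8202 u
Δm = 102.8202 − 101.93768 = 0.88252 u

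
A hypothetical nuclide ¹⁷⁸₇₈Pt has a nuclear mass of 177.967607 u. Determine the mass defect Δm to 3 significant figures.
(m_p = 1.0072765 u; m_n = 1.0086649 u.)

Total constituent mass: 78 × 1.0072765 + 100 × 1.0086649 = 179.4340570 u
The mass defect is 179.4340570 − 177.967607 = 1.4664500 u.

1.47 u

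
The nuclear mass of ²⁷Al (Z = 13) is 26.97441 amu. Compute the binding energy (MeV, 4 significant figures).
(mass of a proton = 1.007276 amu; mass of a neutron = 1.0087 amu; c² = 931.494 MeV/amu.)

With 13 protons and 14 neutrons (A = 27):
Total constituent mass: 13 × 1.007276 + 14 × 1.0087 = 27.216388 amu
The mass defect is 27.216388 − 26.97441 = 0.241978 amu.
Binding energy = Δm·c² = 0.241978 × 931.494 MeV/amu = 225.401 MeV

225.4 MeV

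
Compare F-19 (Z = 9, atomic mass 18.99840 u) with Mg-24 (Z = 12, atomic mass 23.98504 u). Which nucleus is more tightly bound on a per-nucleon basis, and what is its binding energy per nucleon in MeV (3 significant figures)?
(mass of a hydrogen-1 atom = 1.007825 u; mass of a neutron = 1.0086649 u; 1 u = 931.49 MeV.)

F-19: Σm = 9(1.007825) + 10(1.0086649) = 19.1570740 u; Δm = 0.1586740 u; E_B = 147.80 MeV; E_B/A = 7.779 MeV
Mg-24: Σm = 12(1.007825) + 12(1.0086649) = 24.1978788 u; Δm = 0.2128388 u; E_B = 198.26 MeV; E_B/A = 8.261 MeV
Mg-24 has the higher binding energy per nucleon, so it is the more tightly bound nucleus.

Mg-24; 8.26 MeV/nucleon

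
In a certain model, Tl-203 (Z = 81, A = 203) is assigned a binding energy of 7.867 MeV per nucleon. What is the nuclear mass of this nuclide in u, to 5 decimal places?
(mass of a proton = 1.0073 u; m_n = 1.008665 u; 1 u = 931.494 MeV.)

Total binding energy = 203 × 7.867 = 1597.001 MeV
Mass defect = 1597.001 MeV / (931.494 MeV/u) = 1.7144512 u
Constituent mass = 81(1.0073) + 122(1.008665) = 204.648430 u
Nuclear mass = 204.648430 − 1.7144512 = 202.9339788 u ≈ 202.93398 u (to 5 decimal places)

202.93398 u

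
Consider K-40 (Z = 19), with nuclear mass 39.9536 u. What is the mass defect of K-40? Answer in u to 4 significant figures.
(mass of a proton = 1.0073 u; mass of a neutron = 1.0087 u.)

0.3678 u

Σm = 19·m_p + 21·m_n = 19.1387 + 21.1827 = 40.3214 u
Δm = 40.3214 − 39.9536 = 0.3678 u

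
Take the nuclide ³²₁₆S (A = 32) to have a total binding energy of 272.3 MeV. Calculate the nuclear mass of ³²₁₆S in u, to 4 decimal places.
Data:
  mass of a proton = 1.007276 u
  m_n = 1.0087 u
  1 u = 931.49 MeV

31.9633 u

Mass defect = 272.3 MeV / (931.49 MeV/u) = 0.292327 u
Constituent mass = 16(1.007276) + 16(1.0087) = 32.255616 u
Nuclear mass = 32.255616 − 0.292327 = 31.963289 u ≈ 31.9633 u (to 4 decimal places)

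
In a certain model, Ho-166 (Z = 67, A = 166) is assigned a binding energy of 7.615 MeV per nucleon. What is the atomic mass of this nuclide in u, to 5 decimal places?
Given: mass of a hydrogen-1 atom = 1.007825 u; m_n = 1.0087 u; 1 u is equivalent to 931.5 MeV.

Total binding energy = 166 × 7.615 = 1264.090 MeV
Mass defect = 1264.090 MeV / (931.5 MeV/u) = 1.3570478 u
Constituent mass = 67(1.007825) + 99(1.0087) = 167.385575 u
Atomic mass = 167.385575 − 1.3570478 = 166.0285272 u ≈ 166.02853 u (to 5 decimal places)

166.02853 u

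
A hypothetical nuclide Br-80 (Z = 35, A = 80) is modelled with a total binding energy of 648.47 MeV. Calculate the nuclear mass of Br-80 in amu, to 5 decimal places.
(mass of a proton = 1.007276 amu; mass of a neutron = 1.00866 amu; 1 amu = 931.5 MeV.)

79.94820 amu

Mass defect = 648.47 MeV / (931.5 MeV/amu) = 0.6961567 amu
Constituent mass = 35(1.007276) + 45(1.00866) = 80.644360 amu
Nuclear mass = 80.644360 − 0.6961567 = 79.9482033 amu ≈ 79.94820 amu (to 5 decimal places)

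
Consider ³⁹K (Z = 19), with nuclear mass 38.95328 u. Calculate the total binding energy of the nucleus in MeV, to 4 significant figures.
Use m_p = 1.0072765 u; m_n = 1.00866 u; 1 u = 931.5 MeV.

333.6 MeV

Z = 19, so N = A − Z = 39 − 19 = 20.
Mass of separated nucleons = 19(1.0072765) + 20(1.00866) = 19.1382535 + 20.17320 = 39.3114535 u
The mass defect is 39.3114535 − 38.95328 = 0.3581735 u.
Binding energy = Δm·c² = 0.3581735 × 931.5 MeV/u = 333.639 MeV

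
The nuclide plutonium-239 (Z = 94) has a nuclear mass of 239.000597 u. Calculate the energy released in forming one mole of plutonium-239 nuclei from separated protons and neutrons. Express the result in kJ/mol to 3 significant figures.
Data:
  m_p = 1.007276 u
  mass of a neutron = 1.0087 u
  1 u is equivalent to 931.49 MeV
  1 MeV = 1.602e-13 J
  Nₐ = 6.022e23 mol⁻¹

With 94 protons and 145 neutrons (A = 239):
Total constituent mass: 94 × 1.007276 + 145 × 1.0087 = 240.945444 u
Mass defect Δm = 240.945444 − 239.000597 = 1.944847 u
Binding energy = Δm·c² = 1.944847 × 931.49 MeV/u = 1811.61 MeV
Per nucleus in joules: 1811.61 MeV × 1.602e-13 J/MeV = 2.9022e-10 J
Per mole: 2.9022e-10 J × 6.022e23 mol⁻¹ = 1.7477e+14 J/mol

1.75e+11 kJ/mol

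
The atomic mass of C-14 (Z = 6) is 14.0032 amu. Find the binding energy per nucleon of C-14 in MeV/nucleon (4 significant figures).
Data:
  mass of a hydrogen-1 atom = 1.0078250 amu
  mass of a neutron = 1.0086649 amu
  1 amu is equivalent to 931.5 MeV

7.523 MeV/nucleon

Mass of separated nucleons = 6(1.0078250) + 8(1.0086649) = 6.0469500 + 8.0693192 = 14.1162692 amu
Δm = 14.1162692 − 14.0032 = 0.1130692 amu
E_B = 0.1130692 × 931.5 = 105.324 MeV
Per nucleon: 105.324 / 14 = 7.523 MeV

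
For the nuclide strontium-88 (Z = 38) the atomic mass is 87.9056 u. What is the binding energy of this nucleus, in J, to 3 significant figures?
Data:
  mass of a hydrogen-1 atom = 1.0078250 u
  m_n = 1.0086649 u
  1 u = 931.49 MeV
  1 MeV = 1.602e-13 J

1.23e-10 J

Z = 38, so N = A − Z = 88 − 38 = 50.
Σm = 38·m(¹H) + 50·m_n = 38.2973500 + 50.4332450 = 88.7305950 u
The mass defect is 88.7305950 − 87.9056 = 0.8249950 u.
Binding energy = Δm·c² = 0.8249950 × 931.49 MeV/u = 768.475 MeV
In joules: 768.475 MeV × 1.602e-13 J/MeV = 1.2311e-10 J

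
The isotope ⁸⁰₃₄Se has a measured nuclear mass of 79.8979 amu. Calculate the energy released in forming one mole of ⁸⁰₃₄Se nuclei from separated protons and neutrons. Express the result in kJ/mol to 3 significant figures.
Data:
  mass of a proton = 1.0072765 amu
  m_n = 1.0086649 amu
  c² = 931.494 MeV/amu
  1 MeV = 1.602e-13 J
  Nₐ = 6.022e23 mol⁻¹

6.72e+10 kJ/mol

Mass of separated nucleons = 34(1.0072765) + 46(1.0086649) = 34.2474010 + 46.3985854 = 80.6459864 amu
The mass defect is 80.6459864 − 79.8979 = 0.7480864 amu.
Binding energy = Δm·c² = 0.7480864 × 931.494 MeV/amu = 696.838 MeV
Per nucleus in joules: 696.838 MeV × 1.602e-13 J/MeV = 1.1163e-10 J
Per mole: 1.1163e-10 J × 6.022e23 mol⁻¹ = 6.7224e+13 J/mol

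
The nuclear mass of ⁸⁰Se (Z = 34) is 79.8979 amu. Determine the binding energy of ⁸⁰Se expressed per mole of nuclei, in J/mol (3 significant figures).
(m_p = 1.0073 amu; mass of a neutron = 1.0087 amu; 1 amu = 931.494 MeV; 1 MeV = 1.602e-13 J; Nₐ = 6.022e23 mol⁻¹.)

6.74e+13 J/mol

Z = 34, so N = A − Z = 80 − 34 = 46.
Σm = 34·m_p + 46·m_n = 34.2482 + 46.4002 = 80.6484 amu
The mass defect is 80.6484 − 79.8979 = 0.7505 amu.
Binding energy = Δm·c² = 0.7505 × 931.494 MeV/amu = 699.086 MeV
Per nucleus in joules: 699.086 MeV × 1.602e-13 J/MeV = 1.1199e-10 J
Per mole: 1.1199e-10 J × 6.022e23 mol⁻¹ = 6.7440e+13 J/mol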